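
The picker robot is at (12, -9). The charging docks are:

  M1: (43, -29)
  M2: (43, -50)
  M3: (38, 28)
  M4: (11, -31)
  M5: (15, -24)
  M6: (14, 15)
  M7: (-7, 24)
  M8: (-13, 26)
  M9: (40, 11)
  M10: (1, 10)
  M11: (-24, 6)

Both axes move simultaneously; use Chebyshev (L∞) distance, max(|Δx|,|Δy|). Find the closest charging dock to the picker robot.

Distances from (12, -9):
M1: 31
M2: 41
M3: 37
M4: 22
M5: 15
M6: 24
M7: 33
M8: 35
M9: 28
M10: 19
M11: 36
Minimum: M5 at 15.

M5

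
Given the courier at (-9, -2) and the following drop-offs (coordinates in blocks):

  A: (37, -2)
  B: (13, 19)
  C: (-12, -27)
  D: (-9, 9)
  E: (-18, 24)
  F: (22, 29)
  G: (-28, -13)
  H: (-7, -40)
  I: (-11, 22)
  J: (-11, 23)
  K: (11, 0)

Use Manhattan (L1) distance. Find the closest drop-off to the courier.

D

Distances from (-9, -2):
A: 46 blocks
B: 43 blocks
C: 28 blocks
D: 11 blocks
E: 35 blocks
F: 62 blocks
G: 30 blocks
H: 40 blocks
I: 26 blocks
J: 27 blocks
K: 22 blocks
Minimum: D at 11 blocks.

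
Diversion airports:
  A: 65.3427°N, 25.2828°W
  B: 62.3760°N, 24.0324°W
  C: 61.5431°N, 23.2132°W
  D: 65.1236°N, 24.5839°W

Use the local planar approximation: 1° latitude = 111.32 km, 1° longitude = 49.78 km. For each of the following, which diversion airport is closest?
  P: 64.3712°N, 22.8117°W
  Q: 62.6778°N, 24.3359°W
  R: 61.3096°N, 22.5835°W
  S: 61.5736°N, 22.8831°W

P→D; Q→B; R→C; S→C

P at 64.3712°N, 22.8117°W:
  A: √((0.9715·111.32)² + (-2.4711·49.78)²) = √(11695.855801 + 15131.794197) = 163.7915 km
  B: √((-1.9952·111.32)² + (-1.2207·49.78)²) = √(49330.925981 + 3692.560959) = 230.2683 km
  C: √((-2.8281·111.32)² + (-0.4015·49.78)²) = √(99114.208904 + 399.466978) = 315.4579 km
  D: √((0.7524·111.32)² + (-1.7722·49.78)²) = √(7015.263191 + 7782.788867) = 121.6472 km
  → nearest: D (121.6472 km)
Q at 62.6778°N, 24.3359°W:
  A: √((2.6649·111.32)² + (-0.9469·49.78)²) = √(88005.178669 + 2221.866790) = 300.3782 km
  B: √((-0.3018·111.32)² + (0.3035·49.78)²) = √(1128.716480 + 228.258614) = 36.8371 km
  C: √((-1.1347·111.32)² + (1.1227·49.78)²) = √(15955.429710 + 3123.469215) = 138.1264 km
  D: √((2.4458·111.32)² + (-0.2480·49.78)²) = √(74129.023063 + 152.409889) = 272.5462 km
  → nearest: B (36.8371 km)
R at 61.3096°N, 22.5835°W:
  A: √((4.0331·111.32)² + (-2.6993·49.78)²) = √(201569.294663 + 18055.607027) = 468.6415 km
  B: √((1.0664·111.32)² + (-1.4489·49.78)²) = √(14092.455371 + 5202.194785) = 138.9052 km
  C: √((0.2335·111.32)² + (-0.6297·49.78)²) = √(675.647486 + 982.600931) = 40.7216 km
  D: √((3.8140·111.32)² + (-2.0004·49.78)²) = √(180263.489067 + 9916.158874) = 436.0959 km
  → nearest: C (40.7216 km)
S at 61.5736°N, 22.8831°W:
  A: √((3.7691·111.32)² + (-2.3997·49.78)²) = √(176044.197676 + 14269.990617) = 436.2501 km
  B: √((0.8024·111.32)² + (-1.1493·49.78)²) = √(7978.628342 + 3273.230565) = 106.0748 km
  C: √((-0.0305·111.32)² + (-0.3301·49.78)²) = √(11.527790 + 270.023047) = 16.7795 km
  D: √((3.5500·111.32)² + (-1.7008·49.78)²) = √(156171.974596 + 7168.301754) = 404.1538 km
  → nearest: C (16.7795 km)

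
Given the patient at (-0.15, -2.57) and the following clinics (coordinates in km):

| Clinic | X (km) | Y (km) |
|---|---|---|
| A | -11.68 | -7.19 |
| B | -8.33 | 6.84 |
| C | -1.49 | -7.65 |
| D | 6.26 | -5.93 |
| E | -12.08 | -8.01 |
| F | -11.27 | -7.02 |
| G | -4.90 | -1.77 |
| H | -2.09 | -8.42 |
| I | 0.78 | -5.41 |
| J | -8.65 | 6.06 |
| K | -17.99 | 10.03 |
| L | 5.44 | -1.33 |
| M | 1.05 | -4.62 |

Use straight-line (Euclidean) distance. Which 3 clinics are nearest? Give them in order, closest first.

Distances from (-0.15, -2.57):
A: √((-11.53)² + (-4.62)²) = √(132.9409 + 21.3444) = 12.42 km
B: √((-8.18)² + (9.41)²) = √(66.9124 + 88.5481) = 12.47 km
C: √((-1.34)² + (-5.08)²) = √(1.7956 + 25.8064) = 5.25 km
D: √((6.41)² + (-3.36)²) = √(41.0881 + 11.2896) = 7.24 km
E: √((-11.93)² + (-5.44)²) = √(142.3249 + 29.5936) = 13.11 km
F: √((-11.12)² + (-4.45)²) = √(123.6544 + 19.8025) = 11.98 km
G: √((-4.75)² + (0.80)²) = √(22.5625 + 0.6400) = 4.82 km
H: √((-1.94)² + (-5.85)²) = √(3.7636 + 34.2225) = 6.16 km
I: √((0.93)² + (-2.84)²) = √(0.8649 + 8.0656) = 2.99 km
J: √((-8.50)² + (8.63)²) = √(72.2500 + 74.4769) = 12.11 km
K: √((-17.84)² + (12.60)²) = √(318.2656 + 158.7600) = 21.84 km
L: √((5.59)² + (1.24)²) = √(31.2481 + 1.5376) = 5.73 km
M: √((1.20)² + (-2.05)²) = √(1.4400 + 4.2025) = 2.38 km
Sorted: M (2.38 km) < I (2.99 km) < G (4.82 km) < C (5.25 km) < L (5.73 km) < …

M, I, G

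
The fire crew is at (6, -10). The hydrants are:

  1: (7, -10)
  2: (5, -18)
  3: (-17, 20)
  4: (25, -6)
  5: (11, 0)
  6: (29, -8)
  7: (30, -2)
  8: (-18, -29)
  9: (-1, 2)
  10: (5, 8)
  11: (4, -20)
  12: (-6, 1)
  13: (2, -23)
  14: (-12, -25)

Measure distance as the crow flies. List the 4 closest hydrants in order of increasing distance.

Distances from (6, -10):
1: √((1)² + (0)²) = √(1.000 + 0.000) = 1.0
2: √((-1)² + (-8)²) = √(1.000 + 64.000) = 8.1
3: √((-23)² + (30)²) = √(529.000 + 900.000) = 37.8
4: √((19)² + (4)²) = √(361.000 + 16.000) = 19.4
5: √((5)² + (10)²) = √(25.000 + 100.000) = 11.2
6: √((23)² + (2)²) = √(529.000 + 4.000) = 23.1
7: √((24)² + (8)²) = √(576.000 + 64.000) = 25.3
8: √((-24)² + (-19)²) = √(576.000 + 361.000) = 30.6
9: √((-7)² + (12)²) = √(49.000 + 144.000) = 13.9
10: √((-1)² + (18)²) = √(1.000 + 324.000) = 18.0
11: √((-2)² + (-10)²) = √(4.000 + 100.000) = 10.2
12: √((-12)² + (11)²) = √(144.000 + 121.000) = 16.3
13: √((-4)² + (-13)²) = √(16.000 + 169.000) = 13.6
14: √((-18)² + (-15)²) = √(324.000 + 225.000) = 23.4
Sorted: 1 (1.0) < 2 (8.1) < 11 (10.2) < 5 (11.2) < 13 (13.6) < 9 (13.9) < …

1, 2, 11, 5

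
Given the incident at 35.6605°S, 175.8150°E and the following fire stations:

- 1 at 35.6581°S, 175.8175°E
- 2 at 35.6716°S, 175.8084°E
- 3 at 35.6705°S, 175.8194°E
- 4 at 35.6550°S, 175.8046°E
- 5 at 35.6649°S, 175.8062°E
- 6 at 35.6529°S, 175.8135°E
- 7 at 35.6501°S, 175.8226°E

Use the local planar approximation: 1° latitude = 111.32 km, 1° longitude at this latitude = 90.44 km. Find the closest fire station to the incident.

Distances from 35.6605°S, 175.8150°E:
1: 0.3500 km
2: 1.3723 km
3: 1.1822 km
4: 1.1223 km
5: 0.9345 km
6: 0.8568 km
7: 1.3464 km
Minimum: 1 at 0.3500 km.

1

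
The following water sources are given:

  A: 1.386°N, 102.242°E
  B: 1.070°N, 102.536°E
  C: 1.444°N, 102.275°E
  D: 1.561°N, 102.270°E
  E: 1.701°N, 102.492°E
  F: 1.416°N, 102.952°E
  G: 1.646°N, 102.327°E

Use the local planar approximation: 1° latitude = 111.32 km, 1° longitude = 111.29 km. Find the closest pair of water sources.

A and C

Pairwise distances:
A–C: √((0.058·111.32)² + (0.033·111.29)²) = √(41.68717 + 13.48777) = 7.428 km
D–G: √((0.085·111.32)² + (0.057·111.29)²) = √(89.53323 + 40.24037) = 11.392 km
C–D: √((0.117·111.32)² + (-0.005·111.29)²) = √(169.63604 + 0.30964) = 13.036 km
E–G: √((-0.055·111.32)² + (-0.165·111.29)²) = √(37.48623 + 337.19426) = 19.357 km
A–D: √((0.175·111.32)² + (0.028·111.29)²) = √(379.50936 + 9.71020) = 19.729 km
C–G: √((0.202·111.32)² + (0.052·111.29)²) = √(505.64898 + 33.49029) = 23.219 km
D–E: √((0.140·111.32)² + (0.222·111.29)²) = √(242.88599 + 610.40521) = 29.211 km
A–G: √((0.260·111.32)² + (0.085·111.29)²) = √(837.70883 + 89.48498) = 30.450 km
C–E: √((0.257·111.32)² + (0.217·111.29)²) = √(818.48861 + 583.21912) = 37.439 km
A–E: √((0.315·111.32)² + (0.250·111.29)²) = √(1229.61033 + 774.09151) = 44.763 km
A–B: √((-0.316·111.32)² + (0.294·111.29)²) = √(1237.42977 + 1070.54997) = 48.041 km
B–C: √((0.374·111.32)² + (-0.261·111.29)²) = √(1733.36331 + 843.71020) = 50.765 km
B–F: √((0.346·111.32)² + (0.416·111.29)²) = √(1483.53772 + 2143.37888) = 60.224 km
E–F: √((-0.285·111.32)² + (0.460·111.29)²) = √(1006.55177 + 2620.76420) = 60.227 km
B–D: √((0.491·111.32)² + (-0.266·111.29)²) = √(2987.51008 + 876.34590) = 62.160 km
B–G: √((0.576·111.32)² + (-0.209·111.29)²) = √(4111.41544 + 541.00946) = 68.209 km
B–E: √((0.631·111.32)² + (-0.044·111.29)²) = √(4934.06781 + 23.97826) = 70.413 km
F–G: √((0.230·111.32)² + (-0.625·111.29)²) = √(655.54433 + 4838.07191) = 74.119 km
C–F: √((-0.028·111.32)² + (0.677·111.29)²) = √(9.71544 + 5676.61738) = 75.408 km
D–F: √((-0.145·111.32)² + (0.682·111.29)²) = √(260.54479 + 5760.77660) = 77.597 km
A–F: √((0.030·111.32)² + (0.710·111.29)²) = √(11.15293 + 6243.51245) = 79.086 km
Closest pair: A–C at 7.428 km.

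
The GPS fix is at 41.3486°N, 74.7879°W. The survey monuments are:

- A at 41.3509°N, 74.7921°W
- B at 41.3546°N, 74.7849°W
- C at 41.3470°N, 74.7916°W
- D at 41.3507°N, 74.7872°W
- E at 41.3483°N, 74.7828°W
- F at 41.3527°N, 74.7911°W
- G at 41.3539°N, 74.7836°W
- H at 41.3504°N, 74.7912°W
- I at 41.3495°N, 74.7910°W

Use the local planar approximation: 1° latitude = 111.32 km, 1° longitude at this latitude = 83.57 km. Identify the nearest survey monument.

Distances from 41.3486°N, 74.7879°W:
A: √((0.0023·111.32)² + (-0.0042·83.57)²) = √(0.065554 + 0.123197) = 0.4345 km
B: √((0.0060·111.32)² + (0.0030·83.57)²) = √(0.446117 + 0.062856) = 0.7134 km
C: √((-0.0016·111.32)² + (-0.0037·83.57)²) = √(0.031724 + 0.095610) = 0.3568 km
D: √((0.0021·111.32)² + (0.0007·83.57)²) = √(0.054649 + 0.003422) = 0.2410 km
E: √((-0.0003·111.32)² + (0.0051·83.57)²) = √(0.001115 + 0.181652) = 0.4275 km
F: √((0.0041·111.32)² + (-0.0032·83.57)²) = √(0.208312 + 0.071516) = 0.5290 km
G: √((0.0053·111.32)² + (0.0043·83.57)²) = √(0.348095 + 0.129133) = 0.6908 km
H: √((0.0018·111.32)² + (-0.0033·83.57)²) = √(0.040151 + 0.076055) = 0.3409 km
I: √((0.0009·111.32)² + (-0.0031·83.57)²) = √(0.010038 + 0.067116) = 0.2778 km
Minimum: D at 0.2410 km.

D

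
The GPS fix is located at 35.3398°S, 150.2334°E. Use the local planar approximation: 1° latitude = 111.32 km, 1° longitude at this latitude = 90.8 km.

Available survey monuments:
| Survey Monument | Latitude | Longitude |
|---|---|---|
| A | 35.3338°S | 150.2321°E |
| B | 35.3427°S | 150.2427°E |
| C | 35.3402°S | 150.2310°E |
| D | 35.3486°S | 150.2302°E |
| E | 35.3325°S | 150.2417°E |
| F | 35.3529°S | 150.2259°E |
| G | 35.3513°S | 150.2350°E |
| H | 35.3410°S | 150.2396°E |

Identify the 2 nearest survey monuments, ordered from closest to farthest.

Distances from 35.3398°S, 150.2334°E:
A: √((0.0060·111.32)² + (-0.0013·90.8)²) = √(0.446117 + 0.013933) = 0.6783 km
B: √((-0.0029·111.32)² + (0.0093·90.8)²) = √(0.104218 + 0.713079) = 0.9040 km
C: √((-0.0004·111.32)² + (-0.0024·90.8)²) = √(0.001983 + 0.047489) = 0.2224 km
D: √((-0.0088·111.32)² + (-0.0032·90.8)²) = √(0.959648 + 0.084425) = 1.0218 km
E: √((0.0073·111.32)² + (0.0083·90.8)²) = √(0.660377 + 0.567973) = 1.1083 km
F: √((-0.0131·111.32)² + (-0.0075·90.8)²) = √(2.126616 + 0.463761) = 1.6095 km
G: √((-0.0115·111.32)² + (0.0016·90.8)²) = √(1.638861 + 0.021106) = 1.2884 km
H: √((-0.0012·111.32)² + (0.0062·90.8)²) = √(0.017845 + 0.316924) = 0.5786 km
Sorted: C (0.2224 km) < H (0.5786 km) < A (0.6783 km) < B (0.9040 km) < …

C, H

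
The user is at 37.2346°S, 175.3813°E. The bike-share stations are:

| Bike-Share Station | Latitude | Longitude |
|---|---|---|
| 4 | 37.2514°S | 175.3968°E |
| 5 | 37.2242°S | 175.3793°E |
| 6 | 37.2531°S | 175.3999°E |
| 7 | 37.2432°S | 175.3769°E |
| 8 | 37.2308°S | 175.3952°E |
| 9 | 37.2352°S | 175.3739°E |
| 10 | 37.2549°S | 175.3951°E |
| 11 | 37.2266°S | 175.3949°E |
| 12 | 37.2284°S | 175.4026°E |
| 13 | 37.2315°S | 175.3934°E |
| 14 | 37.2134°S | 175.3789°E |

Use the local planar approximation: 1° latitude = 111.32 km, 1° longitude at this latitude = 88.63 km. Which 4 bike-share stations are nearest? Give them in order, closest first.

Distances from 37.2346°S, 175.3813°E:
4: √((-0.0168·111.32)² + (0.0155·88.63)²) = √(3.497558 + 1.887230) = 2.3205 km
5: √((0.0104·111.32)² + (-0.0020·88.63)²) = √(1.340334 + 0.031421) = 1.1712 km
6: √((-0.0185·111.32)² + (0.0186·88.63)²) = √(4.241211 + 2.717612) = 2.6380 km
7: √((-0.0086·111.32)² + (-0.0044·88.63)²) = √(0.916523 + 0.152078) = 1.0337 km
8: √((0.0038·111.32)² + (0.0139·88.63)²) = √(0.178943 + 1.517718) = 1.3026 km
9: √((-0.0006·111.32)² + (-0.0074·88.63)²) = √(0.004461 + 0.430155) = 0.6593 km
10: √((-0.0203·111.32)² + (0.0138·88.63)²) = √(5.106678 + 1.495959) = 2.5696 km
11: √((0.0080·111.32)² + (0.0136·88.63)²) = √(0.793097 + 1.452912) = 1.4987 km
12: √((0.0062·111.32)² + (0.0213·88.63)²) = √(0.476354 + 3.563861) = 2.0100 km
13: √((0.0031·111.32)² + (0.0121·88.63)²) = √(0.119088 + 1.150091) = 1.1266 km
14: √((0.0212·111.32)² + (-0.0024·88.63)²) = √(5.569524 + 0.045246) = 2.3696 km
Sorted: 9 (0.6593 km) < 7 (1.0337 km) < 13 (1.1266 km) < 5 (1.1712 km) < 8 (1.3026 km) < 11 (1.4987 km) < …

9, 7, 13, 5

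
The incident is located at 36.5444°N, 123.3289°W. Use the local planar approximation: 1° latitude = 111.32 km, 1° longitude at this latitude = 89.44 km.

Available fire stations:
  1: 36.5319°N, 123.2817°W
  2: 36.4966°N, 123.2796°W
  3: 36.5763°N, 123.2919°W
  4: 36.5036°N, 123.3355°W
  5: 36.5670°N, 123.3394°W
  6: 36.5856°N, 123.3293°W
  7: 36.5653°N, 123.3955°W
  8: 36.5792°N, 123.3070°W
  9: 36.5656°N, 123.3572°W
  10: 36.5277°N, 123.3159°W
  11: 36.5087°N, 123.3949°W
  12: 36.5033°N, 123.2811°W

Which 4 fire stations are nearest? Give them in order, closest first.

Distances from 36.5444°N, 123.3289°W:
1: 4.4450 km
2: 6.9106 km
3: 4.8540 km
4: 4.5801 km
5: 2.6854 km
6: 4.5865 km
7: 6.3949 km
8: 4.3410 km
9: 3.4607 km
10: 2.1927 km
11: 7.1161 km
12: 6.2618 km
Sorted: 10 (2.1927 km) < 5 (2.6854 km) < 9 (3.4607 km) < 8 (4.3410 km) < 1 (4.4450 km) < 4 (4.5801 km) < …

10, 5, 9, 8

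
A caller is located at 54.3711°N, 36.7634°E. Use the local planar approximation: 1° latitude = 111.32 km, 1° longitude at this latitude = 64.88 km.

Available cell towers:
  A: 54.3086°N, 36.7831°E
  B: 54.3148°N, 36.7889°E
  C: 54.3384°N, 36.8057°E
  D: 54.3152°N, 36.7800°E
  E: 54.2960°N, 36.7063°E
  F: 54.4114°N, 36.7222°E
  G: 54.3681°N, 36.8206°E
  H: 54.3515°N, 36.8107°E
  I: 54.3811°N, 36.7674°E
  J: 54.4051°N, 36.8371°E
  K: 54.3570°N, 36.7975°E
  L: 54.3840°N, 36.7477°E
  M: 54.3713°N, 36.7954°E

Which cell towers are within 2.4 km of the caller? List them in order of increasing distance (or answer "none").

Distances from 54.3711°N, 36.7634°E:
A: √((-0.0625·111.32)² + (0.0197·64.88)²) = √(48.406806 + 1.633632) = 7.0739 km
B: √((-0.0563·111.32)² + (0.0255·64.88)²) = √(39.279250 + 2.737172) = 6.4820 km
C: √((-0.0327·111.32)² + (0.0423·64.88)²) = √(13.250794 + 7.531863) = 4.5588 km
D: √((-0.0559·111.32)² + (0.0166·64.88)²) = √(38.723090 + 1.159946) = 6.3153 km
E: √((-0.0751·111.32)² + (-0.0571·64.88)²) = √(69.891807 + 13.724417) = 9.1442 km
F: √((0.0403·111.32)² + (-0.0412·64.88)²) = √(20.125955 + 7.145228) = 5.2222 km
G: √((-0.0030·111.32)² + (0.0572·64.88)²) = √(0.111529 + 13.772530) = 3.7261 km
H: √((-0.0196·111.32)² + (0.0473·64.88)²) = √(4.760565 + 9.417681) = 3.7654 km
I: √((0.0100·111.32)² + (0.0040·64.88)²) = √(1.239214 + 0.067351) = 1.1431 km
J: √((0.0340·111.32)² + (0.0737·64.88)²) = √(14.325317 + 22.864234) = 6.0983 km
K: √((-0.0141·111.32)² + (0.0341·64.88)²) = √(2.463682 + 4.894749) = 2.7126 km
L: √((0.0129·111.32)² + (-0.0157·64.88)²) = √(2.062176 + 1.037579) = 1.7606 km
M: √((0.0002·111.32)² + (0.0320·64.88)²) = √(0.000496 + 4.310440) = 2.0763 km
Threshold 2.4 km: I (1.1431 km), L (1.7606 km), M (2.0763 km) are within range.

I, L, M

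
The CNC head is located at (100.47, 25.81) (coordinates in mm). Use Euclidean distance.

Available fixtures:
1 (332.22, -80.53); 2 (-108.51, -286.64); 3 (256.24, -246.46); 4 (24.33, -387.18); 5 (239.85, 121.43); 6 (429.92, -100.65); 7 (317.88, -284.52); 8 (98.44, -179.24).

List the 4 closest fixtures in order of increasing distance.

Distances from (100.47, 25.81):
1: 254.98 mm
2: 375.90 mm
3: 313.68 mm
4: 419.95 mm
5: 169.03 mm
6: 352.89 mm
7: 378.91 mm
8: 205.06 mm
Sorted: 5 (169.03 mm) < 8 (205.06 mm) < 1 (254.98 mm) < 3 (313.68 mm) < 6 (352.89 mm) < 2 (375.90 mm) < …

5, 8, 1, 3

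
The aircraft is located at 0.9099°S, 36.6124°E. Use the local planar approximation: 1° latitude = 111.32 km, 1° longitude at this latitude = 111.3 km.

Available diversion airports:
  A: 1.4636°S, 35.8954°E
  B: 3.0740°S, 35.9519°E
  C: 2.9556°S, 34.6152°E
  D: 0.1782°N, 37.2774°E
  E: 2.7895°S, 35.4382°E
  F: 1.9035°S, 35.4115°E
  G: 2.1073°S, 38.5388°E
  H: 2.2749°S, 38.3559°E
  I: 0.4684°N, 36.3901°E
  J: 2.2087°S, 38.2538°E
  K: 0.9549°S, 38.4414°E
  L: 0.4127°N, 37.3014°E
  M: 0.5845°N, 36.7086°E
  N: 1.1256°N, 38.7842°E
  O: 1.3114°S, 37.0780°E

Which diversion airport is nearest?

Distances from 0.9099°S, 36.6124°E:
A: √((-0.5537·111.32)² + (-0.7170·111.3)²) = √(3799.228744 + 6368.375164) = 100.8345 km
B: √((-2.1641·111.32)² + (-0.6605·111.3)²) = √(58036.477520 + 5404.256736) = 251.8744 km
C: √((-2.0457·111.32)² + (-1.9972·111.3)²) = √(51859.734096 + 49412.114991) = 318.2324 km
D: √((1.0881·111.32)² + (0.6650·111.3)²) = √(14671.820867 + 5478.146210) = 141.9506 km
E: √((-1.8796·111.32)² + (-1.1742·111.3)²) = √(43780.152299 + 17079.473577) = 246.6974 km
F: √((-0.9936·111.32)² + (-1.2009·111.3)²) = √(12234.030559 + 17865.041044) = 173.4908 km
G: √((-1.1974·111.32)² + (1.9264·111.3)²) = √(17767.441858 + 45970.927685) = 252.4646 km
H: √((-1.3650·111.32)² + (1.7435·111.3)²) = √(23089.349523 + 37656.004057) = 246.4657 km
I: √((1.3783·111.32)² + (-0.2223·111.3)²) = √(23541.487868 + 612.166069) = 155.4145 km
J: √((-1.2988·111.32)² + (1.6414·111.3)²) = √(20904.075016 + 33374.839576) = 232.9784 km
K: √((-0.0450·111.32)² + (1.8290·111.3)²) = √(25.094088 + 41439.808483) = 203.6293 km
L: √((1.3226·111.32)² + (0.6890·111.3)²) = √(21677.212354 + 5880.696584) = 166.0057 km
M: √((1.4944·111.32)² + (0.0962·111.3)²) = √(27674.521025 + 114.641134) = 166.7008 km
N: √((2.0355·111.32)² + (2.1718·111.3)²) = √(51343.871018 + 58429.206211) = 331.3202 km
O: √((-0.4015·111.32)² + (0.4656·111.3)²) = √(1997.641237 + 2685.445061) = 68.4331 km
Minimum: O at 68.4331 km.

O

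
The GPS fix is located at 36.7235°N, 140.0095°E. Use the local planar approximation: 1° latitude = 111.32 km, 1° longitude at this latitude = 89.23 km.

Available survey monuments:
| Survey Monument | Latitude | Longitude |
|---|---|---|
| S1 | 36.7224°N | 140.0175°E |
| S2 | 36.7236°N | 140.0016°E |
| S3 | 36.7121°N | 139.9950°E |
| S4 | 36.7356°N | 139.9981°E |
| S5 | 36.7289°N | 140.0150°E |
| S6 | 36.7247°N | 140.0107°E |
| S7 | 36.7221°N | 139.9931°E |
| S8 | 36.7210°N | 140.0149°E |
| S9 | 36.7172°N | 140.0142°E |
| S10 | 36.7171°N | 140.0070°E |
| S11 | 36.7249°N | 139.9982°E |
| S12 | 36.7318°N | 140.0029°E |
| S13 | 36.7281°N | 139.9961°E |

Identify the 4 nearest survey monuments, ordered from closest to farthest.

S6, S8, S2, S1

Distances from 36.7235°N, 140.0095°E:
S1: √((-0.0011·111.32)² + (0.0080·89.23)²) = √(0.014994 + 0.509568) = 0.7243 km
S2: √((0.0001·111.32)² + (-0.0079·89.23)²) = √(0.000124 + 0.496908) = 0.7050 km
S3: √((-0.0114·111.32)² + (-0.0145·89.23)²) = √(1.610483 + 1.674009) = 1.8123 km
S4: √((0.0121·111.32)² + (-0.0114·89.23)²) = √(1.814334 + 1.034741) = 1.6879 km
S5: √((0.0054·111.32)² + (0.0055·89.23)²) = √(0.361355 + 0.240850) = 0.7760 km
S6: √((0.0012·111.32)² + (0.0012·89.23)²) = √(0.017845 + 0.011465) = 0.1712 km
S7: √((-0.0014·111.32)² + (-0.0164·89.23)²) = √(0.024289 + 2.141458) = 1.4716 km
S8: √((-0.0025·111.32)² + (0.0054·89.23)²) = √(0.077451 + 0.232172) = 0.5564 km
S9: √((-0.0063·111.32)² + (0.0047·89.23)²) = √(0.491844 + 0.175880) = 0.8171 km
S10: √((-0.0064·111.32)² + (-0.0025·89.23)²) = √(0.507582 + 0.049762) = 0.7466 km
S11: √((0.0014·111.32)² + (-0.0113·89.23)²) = √(0.024289 + 1.016667) = 1.0203 km
S12: √((0.0083·111.32)² + (-0.0066·89.23)²) = √(0.853695 + 0.346824) = 1.0957 km
S13: √((0.0046·111.32)² + (-0.0134·89.23)²) = √(0.262218 + 1.429655) = 1.3007 km
Sorted: S6 (0.1712 km) < S8 (0.5564 km) < S2 (0.7050 km) < S1 (0.7243 km) < S10 (0.7466 km) < S5 (0.7760 km) < …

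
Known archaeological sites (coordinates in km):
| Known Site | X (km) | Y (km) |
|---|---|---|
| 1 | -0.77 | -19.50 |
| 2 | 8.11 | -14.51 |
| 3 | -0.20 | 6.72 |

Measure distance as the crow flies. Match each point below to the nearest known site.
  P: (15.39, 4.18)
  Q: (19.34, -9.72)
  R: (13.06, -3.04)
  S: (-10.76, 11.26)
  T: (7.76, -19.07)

P at (15.39, 4.18):
  1: √((-16.16)² + (-23.68)²) = √(261.1456 + 560.7424) = 28.67 km
  2: √((-7.28)² + (-18.69)²) = √(52.9984 + 349.3161) = 20.06 km
  3: √((-15.59)² + (2.54)²) = √(243.0481 + 6.4516) = 15.80 km
  → nearest: 3 (15.80 km)
Q at (19.34, -9.72):
  1: √((-20.11)² + (-9.78)²) = √(404.4121 + 95.6484) = 22.36 km
  2: √((-11.23)² + (-4.79)²) = √(126.1129 + 22.9441) = 12.21 km
  3: √((-19.54)² + (16.44)²) = √(381.8116 + 270.2736) = 25.54 km
  → nearest: 2 (12.21 km)
R at (13.06, -3.04):
  1: √((-13.83)² + (-16.46)²) = √(191.2689 + 270.9316) = 21.50 km
  2: √((-4.95)² + (-11.47)²) = √(24.5025 + 131.5609) = 12.49 km
  3: √((-13.26)² + (9.76)²) = √(175.8276 + 95.2576) = 16.46 km
  → nearest: 2 (12.49 km)
S at (-10.76, 11.26):
  1: √((9.99)² + (-30.76)²) = √(99.8001 + 946.1776) = 32.34 km
  2: √((18.87)² + (-25.77)²) = √(356.0769 + 664.0929) = 31.94 km
  3: √((10.56)² + (-4.54)²) = √(111.5136 + 20.6116) = 11.49 km
  → nearest: 3 (11.49 km)
T at (7.76, -19.07):
  1: √((-8.53)² + (-0.43)²) = √(72.7609 + 0.1849) = 8.54 km
  2: √((0.35)² + (4.56)²) = √(0.1225 + 20.7936) = 4.57 km
  3: √((-7.96)² + (25.79)²) = √(63.3616 + 665.1241) = 26.99 km
  → nearest: 2 (4.57 km)

P→3; Q→2; R→2; S→3; T→2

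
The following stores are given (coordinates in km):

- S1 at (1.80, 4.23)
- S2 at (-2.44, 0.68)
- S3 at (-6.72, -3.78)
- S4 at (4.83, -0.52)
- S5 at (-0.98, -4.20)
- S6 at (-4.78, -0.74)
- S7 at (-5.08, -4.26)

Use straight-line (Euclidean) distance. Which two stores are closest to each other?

S3 and S7

Pairwise distances:
S1–S2: √((-4.24)² + (-3.55)²) = √(17.9776 + 12.6025) = 5.53 km
S1–S3: √((-8.52)² + (-8.01)²) = √(72.5904 + 64.1601) = 11.69 km
S1–S4: √((3.03)² + (-4.75)²) = √(9.1809 + 22.5625) = 5.63 km
S1–S5: √((-2.78)² + (-8.43)²) = √(7.7284 + 71.0649) = 8.88 km
S1–S6: √((-6.58)² + (-4.97)²) = √(43.2964 + 24.7009) = 8.25 km
S1–S7: √((-6.88)² + (-8.49)²) = √(47.3344 + 72.0801) = 10.93 km
S2–S3: √((-4.28)² + (-4.46)²) = √(18.3184 + 19.8916) = 6.18 km
S2–S4: √((7.27)² + (-1.20)²) = √(52.8529 + 1.4400) = 7.37 km
S2–S5: √((1.46)² + (-4.88)²) = √(2.1316 + 23.8144) = 5.09 km
S2–S6: √((-2.34)² + (-1.42)²) = √(5.4756 + 2.0164) = 2.74 km
S2–S7: √((-2.64)² + (-4.94)²) = √(6.9696 + 24.4036) = 5.60 km
S3–S4: √((11.55)² + (3.26)²) = √(133.4025 + 10.6276) = 12.00 km
S3–S5: √((5.74)² + (-0.42)²) = √(32.9476 + 0.1764) = 5.76 km
S3–S6: √((1.94)² + (3.04)²) = √(3.7636 + 9.2416) = 3.61 km
S3–S7: √((1.64)² + (-0.48)²) = √(2.6896 + 0.2304) = 1.71 km
S4–S5: √((-5.81)² + (-3.68)²) = √(33.7561 + 13.5424) = 6.88 km
S4–S6: √((-9.61)² + (-0.22)²) = √(92.3521 + 0.0484) = 9.61 km
S4–S7: √((-9.91)² + (-3.74)²) = √(98.2081 + 13.9876) = 10.59 km
S5–S6: √((-3.80)² + (3.46)²) = √(14.4400 + 11.9716) = 5.14 km
S5–S7: √((-4.10)² + (-0.06)²) = √(16.8100 + 0.0036) = 4.10 km
S6–S7: √((-0.30)² + (-3.52)²) = √(0.0900 + 12.3904) = 3.53 km
Closest pair: S3–S7 at 1.71 km.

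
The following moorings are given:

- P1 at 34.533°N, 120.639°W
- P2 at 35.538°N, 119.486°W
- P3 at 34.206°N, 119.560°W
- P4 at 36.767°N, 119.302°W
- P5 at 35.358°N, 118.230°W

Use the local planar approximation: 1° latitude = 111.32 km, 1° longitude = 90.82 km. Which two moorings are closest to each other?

P1 and P3

Pairwise distances:
P1–P2: 153.237 km
P1–P3: 104.537 km
P1–P4: 276.750 km
P1–P5: 237.279 km
P2–P3: 148.430 km
P2–P4: 137.829 km
P2–P5: 115.816 km
P3–P4: 286.052 km
P3–P5: 176.170 km
P4–P5: 184.610 km
Closest pair: P1–P3 at 104.537 km.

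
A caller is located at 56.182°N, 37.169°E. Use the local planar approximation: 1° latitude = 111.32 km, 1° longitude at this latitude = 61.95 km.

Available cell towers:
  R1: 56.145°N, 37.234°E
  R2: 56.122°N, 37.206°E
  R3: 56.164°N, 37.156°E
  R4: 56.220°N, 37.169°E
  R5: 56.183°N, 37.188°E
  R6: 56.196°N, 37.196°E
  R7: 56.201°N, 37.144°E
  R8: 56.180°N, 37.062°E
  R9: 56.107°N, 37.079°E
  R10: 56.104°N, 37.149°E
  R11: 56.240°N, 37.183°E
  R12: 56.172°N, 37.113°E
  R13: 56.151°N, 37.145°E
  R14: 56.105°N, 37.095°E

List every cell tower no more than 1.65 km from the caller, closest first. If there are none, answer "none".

R5

Distances from 56.182°N, 37.169°E:
R1: √((-0.037·111.32)² + (0.065·61.95)²) = √(16.96484 + 16.21472) = 5.760 km
R2: √((-0.060·111.32)² + (0.037·61.95)²) = √(44.61171 + 5.25395) = 7.062 km
R3: √((-0.018·111.32)² + (-0.013·61.95)²) = √(4.01505 + 0.64859) = 2.160 km
R4: √((0.038·111.32)² + (0.000·61.95)²) = √(17.89425 + 0.00000) = 4.230 km
R5: √((0.001·111.32)² + (0.019·61.95)²) = √(0.01239 + 1.38545) = 1.182 km
R6: √((0.014·111.32)² + (0.027·61.95)²) = √(2.42886 + 2.79776) = 2.286 km
R7: √((0.019·111.32)² + (-0.025·61.95)²) = √(4.47356 + 2.39863) = 2.621 km
R8: √((-0.002·111.32)² + (-0.107·61.95)²) = √(0.04957 + 43.93900) = 6.632 km
R9: √((-0.075·111.32)² + (-0.090·61.95)²) = √(69.70580 + 31.08620) = 10.040 km
R10: √((-0.078·111.32)² + (-0.020·61.95)²) = √(75.39379 + 1.53512) = 8.771 km
R11: √((0.058·111.32)² + (0.014·61.95)²) = √(41.68717 + 0.75221) = 6.515 km
R12: √((-0.010·111.32)² + (-0.056·61.95)²) = √(1.23921 + 12.03535) = 3.643 km
R13: √((-0.031·111.32)² + (-0.024·61.95)²) = √(11.90885 + 2.21057) = 3.758 km
R14: √((-0.077·111.32)² + (-0.074·61.95)²) = √(73.47301 + 21.01581) = 9.721 km
Threshold 1.65 km: R5 (1.182 km) is within range.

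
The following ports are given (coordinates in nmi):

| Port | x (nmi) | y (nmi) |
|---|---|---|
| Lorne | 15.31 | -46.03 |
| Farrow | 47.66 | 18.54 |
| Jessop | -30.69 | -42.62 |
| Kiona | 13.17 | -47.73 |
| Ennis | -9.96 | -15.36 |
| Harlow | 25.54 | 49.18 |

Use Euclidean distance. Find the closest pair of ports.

Pairwise distances:
Lorne–Kiona: √((-2.14)² + (-1.70)²) = √(4.5796 + 2.8900) = 2.73 nmi
Jessop–Ennis: √((20.73)² + (27.26)²) = √(429.7329 + 743.1076) = 34.25 nmi
Farrow–Harlow: √((-22.12)² + (30.64)²) = √(489.2944 + 938.8096) = 37.79 nmi
Lorne–Ennis: √((-25.27)² + (30.67)²) = √(638.5729 + 940.6489) = 39.74 nmi
Kiona–Ennis: √((-23.13)² + (32.37)²) = √(534.9969 + 1047.8169) = 39.78 nmi
Jessop–Kiona: √((43.86)² + (-5.11)²) = √(1923.6996 + 26.1121) = 44.16 nmi
Lorne–Jessop: √((-46.00)² + (3.41)²) = √(2116.0000 + 11.6281) = 46.13 nmi
Farrow–Ennis: √((-57.62)² + (-33.90)²) = √(3320.0644 + 1149.2100) = 66.85 nmi
Lorne–Farrow: √((32.35)² + (64.57)²) = √(1046.5225 + 4169.2849) = 72.22 nmi
Ennis–Harlow: √((35.50)² + (64.54)²) = √(1260.2500 + 4165.4116) = 73.66 nmi
Farrow–Kiona: √((-34.49)² + (-66.27)²) = √(1189.5601 + 4391.7129) = 74.71 nmi
Lorne–Harlow: √((10.23)² + (95.21)²) = √(104.6529 + 9064.9441) = 95.76 nmi
Kiona–Harlow: √((12.37)² + (96.91)²) = √(153.0169 + 9391.5481) = 97.70 nmi
Farrow–Jessop: √((-78.35)² + (-61.16)²) = √(6138.7225 + 3740.5456) = 99.39 nmi
Jessop–Harlow: √((56.23)² + (91.80)²) = √(3161.8129 + 8427.2400) = 107.65 nmi
Closest pair: Lorne–Kiona at 2.73 nmi.

Lorne and Kiona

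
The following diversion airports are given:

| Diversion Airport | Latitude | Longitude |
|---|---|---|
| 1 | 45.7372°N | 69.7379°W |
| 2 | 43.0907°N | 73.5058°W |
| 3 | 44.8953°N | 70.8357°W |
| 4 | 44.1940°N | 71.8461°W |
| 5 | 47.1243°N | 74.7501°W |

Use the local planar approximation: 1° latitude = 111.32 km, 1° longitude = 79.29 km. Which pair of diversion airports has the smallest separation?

3 and 4

Pairwise distances:
3–4: 111.8619 km
1–3: 127.9072 km
2–4: 180.0070 km
1–4: 239.6949 km
2–3: 291.8528 km
3–5: 397.3674 km
4–5: 399.2817 km
1–2: 419.5828 km
1–5: 426.3609 km
2–5: 459.7316 km
Closest pair: 3–4 at 111.8619 km.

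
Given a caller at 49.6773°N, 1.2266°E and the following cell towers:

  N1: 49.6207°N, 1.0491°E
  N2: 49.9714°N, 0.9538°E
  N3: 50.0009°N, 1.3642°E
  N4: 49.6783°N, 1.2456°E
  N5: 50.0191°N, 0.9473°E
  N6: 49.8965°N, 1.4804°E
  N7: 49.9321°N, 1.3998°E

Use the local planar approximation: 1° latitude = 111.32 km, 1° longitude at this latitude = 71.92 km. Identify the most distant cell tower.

Distances from 49.6773°N, 1.2266°E:
N1: 14.2360 km
N2: 38.1679 km
N3: 37.3578 km
N4: 1.3710 km
N5: 43.0260 km
N6: 30.4731 km
N7: 30.9790 km
Maximum: N5 at 43.0260 km.

N5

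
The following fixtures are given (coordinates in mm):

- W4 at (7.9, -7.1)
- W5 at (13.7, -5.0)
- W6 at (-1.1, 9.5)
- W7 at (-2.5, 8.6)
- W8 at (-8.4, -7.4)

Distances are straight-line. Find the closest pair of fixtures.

Pairwise distances:
W6–W7: √((-1.4)² + (-0.9)²) = √(1.960 + 0.810) = 1.7 mm
W4–W5: √((5.8)² + (2.1)²) = √(33.640 + 4.410) = 6.2 mm
W4–W8: √((-16.3)² + (-0.3)²) = √(265.690 + 0.090) = 16.3 mm
W7–W8: √((-5.9)² + (-16.0)²) = √(34.810 + 256.000) = 17.1 mm
W6–W8: √((-7.3)² + (-16.9)²) = √(53.290 + 285.610) = 18.4 mm
W4–W7: √((-10.4)² + (15.7)²) = √(108.160 + 246.490) = 18.8 mm
W4–W6: √((-9.0)² + (16.6)²) = √(81.000 + 275.560) = 18.9 mm
W5–W6: √((-14.8)² + (14.5)²) = √(219.040 + 210.250) = 20.7 mm
W5–W7: √((-16.2)² + (13.6)²) = √(262.440 + 184.960) = 21.2 mm
W5–W8: √((-22.1)² + (-2.4)²) = √(488.410 + 5.760) = 22.2 mm
Closest pair: W6–W7 at 1.7 mm.

W6 and W7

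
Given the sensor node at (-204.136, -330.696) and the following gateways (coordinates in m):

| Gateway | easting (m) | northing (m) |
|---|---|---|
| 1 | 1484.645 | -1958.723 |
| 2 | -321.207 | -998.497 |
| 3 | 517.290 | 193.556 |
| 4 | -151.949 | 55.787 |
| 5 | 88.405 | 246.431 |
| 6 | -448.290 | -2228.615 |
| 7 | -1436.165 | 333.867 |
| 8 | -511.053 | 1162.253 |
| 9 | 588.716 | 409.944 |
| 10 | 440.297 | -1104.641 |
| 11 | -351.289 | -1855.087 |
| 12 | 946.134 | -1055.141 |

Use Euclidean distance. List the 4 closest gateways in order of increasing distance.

Distances from (-204.136, -330.696):
1: √((1688.781)² + (-1628.027)²) = √(2851981.26596 + 2650471.91273) = 2345.731 m
2: √((-117.071)² + (-667.801)²) = √(13705.61904 + 445958.17560) = 677.985 m
3: √((721.426)² + (524.252)²) = √(520455.47348 + 274840.15950) = 891.793 m
4: √((52.187)² + (386.483)²) = √(2723.48297 + 149369.10929) = 389.991 m
5: √((292.541)² + (577.127)²) = √(85580.23668 + 333075.57413) = 647.036 m
6: √((-244.154)² + (-1897.919)²) = √(59611.17572 + 3602096.53056) = 1913.559 m
7: √((-1232.029)² + (664.563)²) = √(1517895.45684 + 441643.98097) = 1399.836 m
8: √((-306.917)² + (1492.949)²) = √(94198.04489 + 2228896.71660) = 1524.170 m
9: √((792.852)² + (740.640)²) = √(628614.29390 + 548547.60960) = 1084.971 m
10: √((644.433)² + (-773.945)²) = √(415293.89149 + 598990.86303) = 1007.117 m
11: √((-147.153)² + (-1524.391)²) = √(21654.00541 + 2323767.92088) = 1531.477 m
12: √((1150.270)² + (-724.445)²) = √(1323121.07290 + 524820.55803) = 1359.390 m
Sorted: 4 (389.991 m) < 5 (647.036 m) < 2 (677.985 m) < 3 (891.793 m) < 10 (1007.117 m) < 9 (1084.971 m) < …

4, 5, 2, 3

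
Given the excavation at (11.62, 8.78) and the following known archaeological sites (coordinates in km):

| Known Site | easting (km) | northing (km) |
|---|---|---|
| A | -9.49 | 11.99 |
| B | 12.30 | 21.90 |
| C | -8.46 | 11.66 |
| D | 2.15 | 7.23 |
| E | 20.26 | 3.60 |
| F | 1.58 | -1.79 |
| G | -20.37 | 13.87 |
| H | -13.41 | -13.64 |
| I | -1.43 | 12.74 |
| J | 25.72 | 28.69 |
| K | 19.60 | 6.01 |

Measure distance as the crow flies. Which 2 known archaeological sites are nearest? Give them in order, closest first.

Distances from (11.62, 8.78):
A: √((-21.11)² + (3.21)²) = √(445.6321 + 10.3041) = 21.35 km
B: √((0.68)² + (13.12)²) = √(0.4624 + 172.1344) = 13.14 km
C: √((-20.08)² + (2.88)²) = √(403.2064 + 8.2944) = 20.29 km
D: √((-9.47)² + (-1.55)²) = √(89.6809 + 2.4025) = 9.60 km
E: √((8.64)² + (-5.18)²) = √(74.6496 + 26.8324) = 10.07 km
F: √((-10.04)² + (-10.57)²) = √(100.8016 + 111.7249) = 14.58 km
G: √((-31.99)² + (5.09)²) = √(1023.3601 + 25.9081) = 32.39 km
H: √((-25.03)² + (-22.42)²) = √(626.5009 + 502.6564) = 33.60 km
I: √((-13.05)² + (3.96)²) = √(170.3025 + 15.6816) = 13.64 km
J: √((14.10)² + (19.91)²) = √(198.8100 + 396.4081) = 24.40 km
K: √((7.98)² + (-2.77)²) = √(63.6804 + 7.6729) = 8.45 km
Sorted: K (8.45 km) < D (9.60 km) < E (10.07 km) < B (13.14 km) < …

K, D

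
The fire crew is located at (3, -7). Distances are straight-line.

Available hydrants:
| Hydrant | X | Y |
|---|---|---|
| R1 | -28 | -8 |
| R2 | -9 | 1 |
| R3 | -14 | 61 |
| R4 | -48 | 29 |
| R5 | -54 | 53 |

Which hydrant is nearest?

Distances from (3, -7):
R1: 31.0
R2: 14.4
R3: 70.1
R4: 62.4
R5: 82.8
Minimum: R2 at 14.4.

R2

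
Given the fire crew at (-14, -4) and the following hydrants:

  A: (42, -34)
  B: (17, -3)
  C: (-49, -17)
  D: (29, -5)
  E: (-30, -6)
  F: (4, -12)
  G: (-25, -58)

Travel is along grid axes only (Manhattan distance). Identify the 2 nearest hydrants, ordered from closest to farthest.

Distances from (-14, -4):
A: |56| + |-30| = 56 + 30 = 86
B: |31| + |1| = 31 + 1 = 32
C: |-35| + |-13| = 35 + 13 = 48
D: |43| + |-1| = 43 + 1 = 44
E: |-16| + |-2| = 16 + 2 = 18
F: |18| + |-8| = 18 + 8 = 26
G: |-11| + |-54| = 11 + 54 = 65
Sorted: E (18) < F (26) < B (32) < D (44) < …

E, F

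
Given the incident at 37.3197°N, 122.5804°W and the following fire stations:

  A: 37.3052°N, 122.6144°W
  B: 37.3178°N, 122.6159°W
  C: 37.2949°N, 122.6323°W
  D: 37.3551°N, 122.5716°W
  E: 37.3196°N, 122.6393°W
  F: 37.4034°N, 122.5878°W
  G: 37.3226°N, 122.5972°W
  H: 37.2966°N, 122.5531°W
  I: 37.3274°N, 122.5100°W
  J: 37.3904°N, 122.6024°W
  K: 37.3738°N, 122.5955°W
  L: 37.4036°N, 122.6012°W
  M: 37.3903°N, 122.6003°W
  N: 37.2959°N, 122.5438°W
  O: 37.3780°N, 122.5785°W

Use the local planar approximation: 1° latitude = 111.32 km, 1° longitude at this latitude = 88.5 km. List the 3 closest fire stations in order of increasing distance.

G, B, A

Distances from 37.3197°N, 122.5804°W:
A: 3.4146 km
B: 3.1489 km
C: 5.3590 km
D: 4.0169 km
E: 5.2127 km
F: 9.3405 km
G: 1.5214 km
H: 3.5284 km
I: 6.2891 km
J: 8.1076 km
K: 6.1689 km
L: 9.5194 km
M: 8.0541 km
N: 4.1846 km
O: 6.4921 km
Sorted: G (1.5214 km) < B (3.1489 km) < A (3.4146 km) < H (3.5284 km) < D (4.0169 km) < …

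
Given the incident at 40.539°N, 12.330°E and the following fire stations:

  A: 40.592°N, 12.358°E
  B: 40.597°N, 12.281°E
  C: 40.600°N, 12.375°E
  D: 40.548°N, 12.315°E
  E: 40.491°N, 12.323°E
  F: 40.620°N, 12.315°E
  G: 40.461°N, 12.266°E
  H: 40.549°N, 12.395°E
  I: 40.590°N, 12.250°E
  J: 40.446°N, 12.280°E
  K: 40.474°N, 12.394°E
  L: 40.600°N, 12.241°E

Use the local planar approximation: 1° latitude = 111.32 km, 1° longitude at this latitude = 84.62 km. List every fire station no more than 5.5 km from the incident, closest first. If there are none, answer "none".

D, E

Distances from 40.539°N, 12.330°E:
A: √((0.053·111.32)² + (0.028·84.62)²) = √(34.80953 + 5.61387) = 6.358 km
B: √((0.058·111.32)² + (-0.049·84.62)²) = √(41.68717 + 17.19247) = 7.673 km
C: √((0.061·111.32)² + (0.045·84.62)²) = √(46.11116 + 14.50010) = 7.785 km
D: √((0.009·111.32)² + (-0.015·84.62)²) = √(1.00376 + 1.61112) = 1.617 km
E: √((-0.048·111.32)² + (-0.007·84.62)²) = √(28.55150 + 0.35087) = 5.376 km
F: √((0.081·111.32)² + (-0.015·84.62)²) = √(81.30485 + 1.61112) = 9.106 km
G: √((-0.078·111.32)² + (-0.064·84.62)²) = √(75.39379 + 29.32959) = 10.233 km
H: √((0.010·111.32)² + (0.065·84.62)²) = √(1.23921 + 30.25330) = 5.612 km
I: √((0.051·111.32)² + (-0.080·84.62)²) = √(32.23196 + 45.82748) = 8.835 km
J: √((-0.093·111.32)² + (-0.050·84.62)²) = √(107.17964 + 17.90136) = 11.184 km
K: √((-0.065·111.32)² + (0.064·84.62)²) = √(52.35680 + 29.32959) = 9.038 km
L: √((0.061·111.32)² + (-0.089·84.62)²) = √(46.11116 + 56.71867) = 10.141 km
Threshold 5.5 km: D (1.617 km), E (5.376 km) are within range.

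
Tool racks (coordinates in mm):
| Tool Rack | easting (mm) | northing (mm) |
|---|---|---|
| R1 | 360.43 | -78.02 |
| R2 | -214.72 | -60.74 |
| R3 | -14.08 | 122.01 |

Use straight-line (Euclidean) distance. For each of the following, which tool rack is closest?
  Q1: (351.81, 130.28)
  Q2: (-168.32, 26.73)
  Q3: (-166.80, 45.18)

Q1→R1; Q2→R2; Q3→R2

Q1 at (351.81, 130.28):
  R1: 208.48 mm
  R2: 597.87 mm
  R3: 365.98 mm
  → nearest: R1 (208.48 mm)
Q2 at (-168.32, 26.73):
  R1: 539.03 mm
  R2: 99.01 mm
  R3: 181.30 mm
  → nearest: R2 (99.01 mm)
Q3 at (-166.80, 45.18):
  R1: 541.43 mm
  R2: 116.26 mm
  R3: 170.96 mm
  → nearest: R2 (116.26 mm)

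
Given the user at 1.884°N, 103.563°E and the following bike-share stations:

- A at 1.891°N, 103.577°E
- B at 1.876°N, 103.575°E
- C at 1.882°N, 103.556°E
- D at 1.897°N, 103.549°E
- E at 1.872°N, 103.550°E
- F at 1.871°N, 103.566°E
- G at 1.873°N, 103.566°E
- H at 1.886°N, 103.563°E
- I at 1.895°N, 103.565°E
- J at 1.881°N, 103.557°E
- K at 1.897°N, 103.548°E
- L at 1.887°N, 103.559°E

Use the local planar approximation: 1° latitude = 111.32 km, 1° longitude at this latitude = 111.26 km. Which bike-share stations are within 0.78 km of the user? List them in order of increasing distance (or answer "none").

H, L, J

Distances from 1.884°N, 103.563°E:
A: 1.742 km
B: 1.605 km
C: 0.810 km
D: 2.126 km
E: 1.969 km
F: 1.485 km
G: 1.269 km
H: 0.223 km
I: 1.245 km
J: 0.746 km
K: 2.209 km
L: 0.556 km
Threshold 0.78 km: H (0.223 km), L (0.556 km), J (0.746 km) are within range.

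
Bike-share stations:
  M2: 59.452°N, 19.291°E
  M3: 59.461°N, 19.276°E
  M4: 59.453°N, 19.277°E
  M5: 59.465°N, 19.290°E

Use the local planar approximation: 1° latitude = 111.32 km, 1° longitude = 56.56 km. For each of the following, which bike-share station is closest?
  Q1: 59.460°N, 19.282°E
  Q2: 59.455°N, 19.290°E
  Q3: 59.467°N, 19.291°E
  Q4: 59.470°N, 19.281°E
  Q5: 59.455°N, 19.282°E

Q1→M3; Q2→M2; Q3→M5; Q4→M5; Q5→M4

Q1 at 59.460°N, 19.282°E:
  M2: 1.026 km
  M3: 0.357 km
  M4: 0.829 km
  M5: 0.717 km
  → nearest: M3 (0.357 km)
Q2 at 59.455°N, 19.290°E:
  M2: 0.339 km
  M3: 1.036 km
  M4: 0.768 km
  M5: 1.113 km
  → nearest: M2 (0.339 km)
Q3 at 59.467°N, 19.291°E:
  M2: 1.670 km
  M3: 1.080 km
  M4: 1.748 km
  M5: 0.230 km
  → nearest: M5 (0.230 km)
Q4 at 59.470°N, 19.281°E:
  M2: 2.082 km
  M3: 1.041 km
  M4: 1.906 km
  M5: 0.754 km
  → nearest: M5 (0.754 km)
Q5 at 59.455°N, 19.282°E:
  M2: 0.609 km
  M3: 0.749 km
  M4: 0.360 km
  M5: 1.202 km
  → nearest: M4 (0.360 km)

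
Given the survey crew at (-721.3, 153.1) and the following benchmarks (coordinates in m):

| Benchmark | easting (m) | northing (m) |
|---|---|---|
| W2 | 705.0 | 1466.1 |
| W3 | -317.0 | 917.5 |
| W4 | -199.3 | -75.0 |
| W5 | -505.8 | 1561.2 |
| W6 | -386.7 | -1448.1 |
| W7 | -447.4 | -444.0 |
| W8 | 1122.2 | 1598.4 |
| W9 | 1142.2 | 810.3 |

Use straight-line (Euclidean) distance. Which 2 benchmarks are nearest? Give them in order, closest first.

W4, W7

Distances from (-721.3, 153.1):
W2: √((1426.3)² + (1313.0)²) = √(2034331.690 + 1723969.000) = 1938.6 m
W3: √((404.3)² + (764.4)²) = √(163458.490 + 584307.360) = 864.7 m
W4: √((522.0)² + (-228.1)²) = √(272484.000 + 52029.610) = 569.7 m
W5: √((215.5)² + (1408.1)²) = √(46440.250 + 1982745.610) = 1424.5 m
W6: √((334.6)² + (-1601.2)²) = √(111957.160 + 2563841.440) = 1635.8 m
W7: √((273.9)² + (-597.1)²) = √(75021.210 + 356528.410) = 656.9 m
W8: √((1843.5)² + (1445.3)²) = √(3398492.250 + 2088892.090) = 2342.5 m
W9: √((1863.5)² + (657.2)²) = √(3472632.250 + 431911.840) = 1976.0 m
Sorted: W4 (569.7 m) < W7 (656.9 m) < W3 (864.7 m) < W5 (1424.5 m) < …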